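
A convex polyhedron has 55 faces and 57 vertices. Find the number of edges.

110

Here V − E + F = 2.
E = V + F − (2) = 57 + 55 − (2) = 110.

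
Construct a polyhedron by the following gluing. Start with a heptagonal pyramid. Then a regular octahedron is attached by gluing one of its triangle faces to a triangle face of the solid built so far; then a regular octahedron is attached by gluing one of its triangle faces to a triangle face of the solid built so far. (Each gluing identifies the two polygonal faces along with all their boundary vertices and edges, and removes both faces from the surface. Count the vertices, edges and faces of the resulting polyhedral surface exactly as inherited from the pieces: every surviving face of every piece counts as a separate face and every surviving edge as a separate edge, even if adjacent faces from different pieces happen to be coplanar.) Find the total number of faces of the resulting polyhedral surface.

20

A heptagonal pyramid: V=8, E=14, F=8.
Attach a regular octahedron (V=6, E=12, F=8) along a 3-gon: merge 3 vertices and 3 edges, delete both glued faces → V=11, E=23, F=14.
Attach a regular octahedron (V=6, E=12, F=8) along a 3-gon: merge 3 vertices and 3 edges, delete both glued faces → V=14, E=32, F=20.
Check: V − E + F = 14 − 32 + 20 = 2.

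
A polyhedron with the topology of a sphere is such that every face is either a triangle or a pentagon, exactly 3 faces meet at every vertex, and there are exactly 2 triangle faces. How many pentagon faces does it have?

6

Let x be the number of pentagons; then F = 2 + x.
Edge–face incidences: 2E = 3·2 + 5·x = 6 + 5x.
Every vertex has degree 3, so 3V = 2E.
Euler: V − E + F = 2 ⇒ (2E)/3 − E + (2 + x) = 2.
Multiply by 6: 2·(2E) − 3·(2E) + 6·(2 + x) = 12, i.e. 12 + 6x − (6 + 5x) = 12.
Collecting terms: x + 6 = 12, so x = 6.
Then 2E = 6 + 5·6 = 36, so E = 18, V = 2E/3 = 12, F = 2 + 6 = 8.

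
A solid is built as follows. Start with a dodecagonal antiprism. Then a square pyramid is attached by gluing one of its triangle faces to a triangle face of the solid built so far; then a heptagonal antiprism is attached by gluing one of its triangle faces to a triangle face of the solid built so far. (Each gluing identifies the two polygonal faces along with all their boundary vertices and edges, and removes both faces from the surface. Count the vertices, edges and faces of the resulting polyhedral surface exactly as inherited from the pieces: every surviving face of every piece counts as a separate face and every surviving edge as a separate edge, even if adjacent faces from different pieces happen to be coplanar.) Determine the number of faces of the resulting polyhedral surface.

A dodecagonal antiprism: V=24, E=48, F=26.
Attach a square pyramid (V=5, E=8, F=5) along a 3-gon: merge 3 vertices and 3 edges, delete both glued faces → V=26, E=53, F=29.
Attach a heptagonal antiprism (V=14, E=28, F=16) along a 3-gon: merge 3 vertices and 3 edges, delete both glued faces → V=37, E=78, F=43.
Check: V − E + F = 37 − 78 + 43 = 2.

43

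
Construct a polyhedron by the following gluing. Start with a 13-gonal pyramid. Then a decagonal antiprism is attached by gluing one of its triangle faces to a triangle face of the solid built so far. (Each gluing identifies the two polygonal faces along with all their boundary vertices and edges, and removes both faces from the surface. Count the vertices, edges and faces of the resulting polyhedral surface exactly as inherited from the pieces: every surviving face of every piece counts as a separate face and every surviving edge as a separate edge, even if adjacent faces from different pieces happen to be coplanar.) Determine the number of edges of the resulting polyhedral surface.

A 13-gonal pyramid: V=14, E=26, F=14.
Attach a decagonal antiprism (V=20, E=40, F=22) along a 3-gon: merge 3 vertices and 3 edges, delete both glued faces → V=31, E=63, F=34.
Check: V − E + F = 31 − 63 + 34 = 2.

63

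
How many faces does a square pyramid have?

5

A pyramid on an n-gon base has one n-gon and n triangles: V = 4 + 1 = 5, E = 2·4 = 8, F = 4 + 1 = 5.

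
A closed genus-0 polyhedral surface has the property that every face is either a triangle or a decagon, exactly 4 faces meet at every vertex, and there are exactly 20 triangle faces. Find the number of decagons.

Let x be the number of decagons; then F = 20 + x.
Edge–face incidences: 2E = 3·20 + 10·x = 60 + 10x.
Every vertex has degree 4, so 4V = 2E.
Euler: V − E + F = 2 ⇒ (2E)/4 − E + (20 + x) = 2.
Multiply by 8: 2·(2E) − 4·(2E) + 8·(20 + x) = 16, i.e. 160 + 8x − 2·(60 + 10x) = 16.
Collecting terms: −12x + 40 = 16, so −12x = −24, so x = 2.
Then 2E = 60 + 10·2 = 80, so E = 40, V = 2E/4 = 20, F = 20 + 2 = 22.

2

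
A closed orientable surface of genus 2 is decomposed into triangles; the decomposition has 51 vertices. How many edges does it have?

χ = 2 − 2·2 = -2, and every face is a triangle so 3F = 2E.
V − E + F = -2 with E = 3F/2 gives 51 − (3/2 − 1)·F = -2, so F = 106 and E = 159.

159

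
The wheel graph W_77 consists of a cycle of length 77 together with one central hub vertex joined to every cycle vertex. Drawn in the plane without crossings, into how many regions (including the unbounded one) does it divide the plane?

78

W_77 has V = 77 + 1 = 78 vertices and E = 2·77 = 154 edges.
By Euler's formula F = 2 − V + E = 2 − 78 + 154 = 78.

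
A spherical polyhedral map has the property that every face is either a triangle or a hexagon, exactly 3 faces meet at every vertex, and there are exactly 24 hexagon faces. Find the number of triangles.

4

Let x be the number of triangles; then F = 24 + x.
Edge–face incidences: 2E = 6·24 + 3·x = 144 + 3x.
Every vertex has degree 3, so 3V = 2E.
Euler: V − E + F = 2 ⇒ (2E)/3 − E + (24 + x) = 2.
Multiply by 6: 2·(2E) − 3·(2E) + 6·(24 + x) = 12, i.e. 144 + 6x − (144 + 3x) = 12.
Collecting terms: 3x = 12, so x = 4.
Then 2E = 144 + 3·4 = 156, so E = 78, V = 2E/3 = 52, F = 24 + 4 = 28.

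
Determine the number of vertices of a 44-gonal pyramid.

45

A pyramid on an n-gon base has one n-gon and n triangles: V = 44 + 1 = 45, E = 2·44 = 88, F = 44 + 1 = 45.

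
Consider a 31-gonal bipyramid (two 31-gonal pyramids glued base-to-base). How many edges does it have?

A bipyramid over an n-gon has 2n triangular faces and n + 2 vertices: V = 31 + 2 = 33, E = 3·31 = 93, F = 2·31 = 62.

93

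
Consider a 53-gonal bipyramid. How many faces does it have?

106

A bipyramid over an n-gon has 2n triangular faces and n + 2 vertices: V = 53 + 2 = 55, E = 3·53 = 159, F = 2·53 = 106.
Check: V − E + F = 55 − 159 + 106 = 2.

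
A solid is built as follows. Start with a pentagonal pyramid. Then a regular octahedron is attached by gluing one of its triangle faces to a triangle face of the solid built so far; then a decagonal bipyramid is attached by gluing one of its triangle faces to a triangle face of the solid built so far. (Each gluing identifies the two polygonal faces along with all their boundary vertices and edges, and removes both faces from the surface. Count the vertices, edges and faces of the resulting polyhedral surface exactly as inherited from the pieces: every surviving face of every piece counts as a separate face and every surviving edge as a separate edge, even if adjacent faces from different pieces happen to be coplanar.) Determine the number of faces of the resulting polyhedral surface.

A pentagonal pyramid: V=6, E=10, F=6.
Attach a regular octahedron (V=6, E=12, F=8) along a 3-gon: merge 3 vertices and 3 edges, delete both glued faces → V=9, E=19, F=12.
Attach a decagonal bipyramid (V=12, E=30, F=20) along a 3-gon: merge 3 vertices and 3 edges, delete both glued faces → V=18, E=46, F=30.
Check: V − E + F = 18 − 46 + 30 = 2.

30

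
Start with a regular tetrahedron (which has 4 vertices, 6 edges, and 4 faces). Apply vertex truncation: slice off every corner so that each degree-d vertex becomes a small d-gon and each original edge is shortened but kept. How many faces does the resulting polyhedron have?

8

Truncation replaces each original edge-end by a new vertex, so V′ = 2E = 12.
Each original edge survives, and each old vertex of degree d contributes d new edges; summing degrees gives Σd = 2E, so E′ = E + 2E = 3E = 18.
Each original face survives and each original vertex becomes one new face: F′ = F + V = 8.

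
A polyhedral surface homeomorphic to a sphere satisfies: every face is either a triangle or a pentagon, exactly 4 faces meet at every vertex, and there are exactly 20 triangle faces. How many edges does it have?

Let x be the number of pentagons; then F = 20 + x.
Edge–face incidences: 2E = 3·20 + 5·x = 60 + 5x.
Every vertex has degree 4, so 4V = 2E.
Euler: V − E + F = 2 ⇒ (2E)/4 − E + (20 + x) = 2.
Multiply by 8: 2·(2E) − 4·(2E) + 8·(20 + x) = 16, i.e. 160 + 8x − 2·(60 + 5x) = 16.
Collecting terms: −2x + 40 = 16, so −2x = −24, so x = 12.
Then 2E = 60 + 5·12 = 120, so E = 60, V = 2E/4 = 30, F = 20 + 12 = 32.

60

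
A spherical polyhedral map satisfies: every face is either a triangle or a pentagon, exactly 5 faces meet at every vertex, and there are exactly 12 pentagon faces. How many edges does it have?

Let x be the number of triangles; then F = 12 + x.
Edge–face incidences: 2E = 5·12 + 3·x = 60 + 3x.
Every vertex has degree 5, so 5V = 2E.
Euler: V − E + F = 2 ⇒ (2E)/5 − E + (12 + x) = 2.
Multiply by 10: 2·(2E) − 5·(2E) + 10·(12 + x) = 20, i.e. 120 + 10x − 3·(60 + 3x) = 20.
Collecting terms: x − 60 = 20, so x = 80.
Then 2E = 60 + 3·80 = 300, so E = 150, V = 2E/5 = 60, F = 12 + 80 = 92.

150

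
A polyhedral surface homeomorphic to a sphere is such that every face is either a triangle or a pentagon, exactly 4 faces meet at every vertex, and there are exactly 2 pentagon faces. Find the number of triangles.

Let x be the number of triangles; then F = 2 + x.
Edge–face incidences: 2E = 5·2 + 3·x = 10 + 3x.
Every vertex has degree 4, so 4V = 2E.
Euler: V − E + F = 2 ⇒ (2E)/4 − E + (2 + x) = 2.
Multiply by 8: 2·(2E) − 4·(2E) + 8·(2 + x) = 16, i.e. 16 + 8x − 2·(10 + 3x) = 16.
Collecting terms: 2x − 4 = 16, so 2x = 20, so x = 10.
Then 2E = 10 + 3·10 = 40, so E = 20, V = 2E/4 = 10, F = 2 + 10 = 12.

10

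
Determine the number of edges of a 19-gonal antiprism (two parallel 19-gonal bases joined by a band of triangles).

76

An antiprism on an n-gon has two n-gon caps and 2n triangles: V = 2·19 = 38, E = 4·19 = 76, F = 2·19 + 2 = 40.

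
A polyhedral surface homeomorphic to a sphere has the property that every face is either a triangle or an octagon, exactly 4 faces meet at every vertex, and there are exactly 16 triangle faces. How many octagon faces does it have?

Let x be the number of octagons; then F = 16 + x.
Edge–face incidences: 2E = 3·16 + 8·x = 48 + 8x.
Every vertex has degree 4, so 4V = 2E.
Euler: V − E + F = 2 ⇒ (2E)/4 − E + (16 + x) = 2.
Multiply by 8: 2·(2E) − 4·(2E) + 8·(16 + x) = 16, i.e. 128 + 8x − 2·(48 + 8x) = 16.
Collecting terms: −8x + 32 = 16, so −8x = −16, so x = 2.
Then 2E = 48 + 8·2 = 64, so E = 32, V = 2E/4 = 16, F = 16 + 2 = 18.

2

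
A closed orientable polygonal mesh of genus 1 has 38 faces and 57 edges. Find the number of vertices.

For a closed orientable surface of genus 1, χ = 2 − 2·1 = 0.
V = 0 + E − F = 0 + 57 − 38 = 19.

19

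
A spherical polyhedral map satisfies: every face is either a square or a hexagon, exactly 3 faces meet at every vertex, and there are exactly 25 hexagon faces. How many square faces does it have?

6

Let x be the number of squares; then F = 25 + x.
Edge–face incidences: 2E = 6·25 + 4·x = 150 + 4x.
Every vertex has degree 3, so 3V = 2E.
Euler: V − E + F = 2 ⇒ (2E)/3 − E + (25 + x) = 2.
Multiply by 6: 2·(2E) − 3·(2E) + 6·(25 + x) = 12, i.e. 150 + 6x − (150 + 4x) = 12.
Collecting terms: 2x = 12, so x = 6.
Then 2E = 150 + 4·6 = 174, so E = 87, V = 2E/3 = 58, F = 25 + 6 = 31.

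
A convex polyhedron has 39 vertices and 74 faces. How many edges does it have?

Here V − E + F = 2.
E = V + F − (2) = 39 + 74 − (2) = 111.

111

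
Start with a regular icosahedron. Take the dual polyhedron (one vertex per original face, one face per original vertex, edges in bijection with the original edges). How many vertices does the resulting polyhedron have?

20

The base solid has V = 12, E = 30, F = 20.
The dual swaps V and F and preserves E: V′ = F = 20, E′ = E = 30, F′ = V = 12.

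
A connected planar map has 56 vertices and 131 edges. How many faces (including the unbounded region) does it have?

77

Euler's formula for a connected plane graph: V − E + F = 2, so F = 2 − 56 + 131 = 77.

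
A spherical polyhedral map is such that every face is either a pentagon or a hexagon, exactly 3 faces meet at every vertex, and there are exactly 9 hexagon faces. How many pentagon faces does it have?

12

Let x be the number of pentagons; then F = 9 + x.
Edge–face incidences: 2E = 6·9 + 5·x = 54 + 5x.
Every vertex has degree 3, so 3V = 2E.
Euler: V − E + F = 2 ⇒ (2E)/3 − E + (9 + x) = 2.
Multiply by 6: 2·(2E) − 3·(2E) + 6·(9 + x) = 12, i.e. 54 + 6x − (54 + 5x) = 12.
Collecting terms: x = 12.
Then 2E = 54 + 5·12 = 114, so E = 57, V = 2E/3 = 38, F = 9 + 12 = 21.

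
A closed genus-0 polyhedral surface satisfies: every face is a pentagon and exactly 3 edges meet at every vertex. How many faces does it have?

Each face has 5 edges and each edge borders two faces, so 2E = 5F.
Each vertex has degree 3, so 3V = 2E and hence V = 5F/3.
Euler: V − E + F = 2 ⇒ (5F/3) − (5F/2) + F = 2.
Multiply by 6: (10 − 15 + 6)F = 12, i.e. 1F = 12.
So F = 12, E = 5·12/2 = 30, V = 5·12/3 = 20.

12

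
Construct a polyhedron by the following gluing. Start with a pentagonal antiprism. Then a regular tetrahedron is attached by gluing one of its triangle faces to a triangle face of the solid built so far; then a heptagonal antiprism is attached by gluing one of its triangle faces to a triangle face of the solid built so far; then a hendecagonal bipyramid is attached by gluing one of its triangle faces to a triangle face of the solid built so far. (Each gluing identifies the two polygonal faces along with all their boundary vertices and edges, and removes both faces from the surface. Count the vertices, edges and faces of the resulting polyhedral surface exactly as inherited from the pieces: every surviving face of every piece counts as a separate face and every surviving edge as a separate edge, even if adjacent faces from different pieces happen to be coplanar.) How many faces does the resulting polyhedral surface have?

A pentagonal antiprism: V=10, E=20, F=12.
Attach a regular tetrahedron (V=4, E=6, F=4) along a 3-gon: merge 3 vertices and 3 edges, delete both glued faces → V=11, E=23, F=14.
Attach a heptagonal antiprism (V=14, E=28, F=16) along a 3-gon: merge 3 vertices and 3 edges, delete both glued faces → V=22, E=48, F=28.
Attach a hendecagonal bipyramid (V=13, E=33, F=22) along a 3-gon: merge 3 vertices and 3 edges, delete both glued faces → V=32, E=78, F=48.
Check: V − E + F = 32 − 78 + 48 = 2.

48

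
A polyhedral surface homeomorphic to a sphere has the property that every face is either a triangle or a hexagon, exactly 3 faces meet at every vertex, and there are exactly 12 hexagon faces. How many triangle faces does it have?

Let x be the number of triangles; then F = 12 + x.
Edge–face incidences: 2E = 6·12 + 3·x = 72 + 3x.
Every vertex has degree 3, so 3V = 2E.
Euler: V − E + F = 2 ⇒ (2E)/3 − E + (12 + x) = 2.
Multiply by 6: 2·(2E) − 3·(2E) + 6·(12 + x) = 12, i.e. 72 + 6x − (72 + 3x) = 12.
Collecting terms: 3x = 12, so x = 4.
Then 2E = 72 + 3·4 = 84, so E = 42, V = 2E/3 = 28, F = 12 + 4 = 16.

4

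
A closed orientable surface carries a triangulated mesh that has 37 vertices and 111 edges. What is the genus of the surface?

1

Every face is a triangle and each edge borders two faces, so 3F = 2·111, giving F = 74.
χ = V − E + F = 37 − 111 + 74 = 0.
For a closed orientable surface χ = 2 − 2g, so g = (2 − (0))/2 = 1.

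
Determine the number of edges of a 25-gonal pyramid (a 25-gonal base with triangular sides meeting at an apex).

50

A pyramid on an n-gon base has one n-gon and n triangles: V = 25 + 1 = 26, E = 2·25 = 50, F = 25 + 1 = 26.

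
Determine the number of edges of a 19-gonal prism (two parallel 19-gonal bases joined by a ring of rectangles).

57

A prism on an n-gon has two n-gon bases and n rectangular sides: V = 2·19 = 38, E = 3·19 = 57, F = 19 + 2 = 21.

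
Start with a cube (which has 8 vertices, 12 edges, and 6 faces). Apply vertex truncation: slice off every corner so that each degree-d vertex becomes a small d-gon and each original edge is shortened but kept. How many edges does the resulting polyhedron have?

36

Truncation replaces each original edge-end by a new vertex, so V′ = 2E = 24.
Each original edge survives, and each old vertex of degree d contributes d new edges; summing degrees gives Σd = 2E, so E′ = E + 2E = 3E = 36.
Each original face survives and each original vertex becomes one new face: F′ = F + V = 14.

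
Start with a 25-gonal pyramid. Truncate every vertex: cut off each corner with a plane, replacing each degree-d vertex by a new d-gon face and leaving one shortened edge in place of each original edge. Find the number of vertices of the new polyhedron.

100

The base solid has V = 26, E = 50, F = 26.
Truncation replaces each original edge-end by a new vertex, so V′ = 2E = 100.
Each original edge survives, and each old vertex of degree d contributes d new edges; summing degrees gives Σd = 2E, so E′ = E + 2E = 3E = 150.
Each original face survives and each original vertex becomes one new face: F′ = F + V = 52.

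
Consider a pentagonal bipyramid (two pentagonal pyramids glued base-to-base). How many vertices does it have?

A bipyramid over an n-gon has 2n triangular faces and n + 2 vertices: V = 5 + 2 = 7, E = 3·5 = 15, F = 2·5 = 10.
Check: V − E + F = 7 − 15 + 10 = 2.

7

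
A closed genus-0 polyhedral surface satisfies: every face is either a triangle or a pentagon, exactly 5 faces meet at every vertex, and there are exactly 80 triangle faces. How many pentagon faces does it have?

12

Let x be the number of pentagons; then F = 80 + x.
Edge–face incidences: 2E = 3·80 + 5·x = 240 + 5x.
Every vertex has degree 5, so 5V = 2E.
Euler: V − E + F = 2 ⇒ (2E)/5 − E + (80 + x) = 2.
Multiply by 10: 2·(2E) − 5·(2E) + 10·(80 + x) = 20, i.e. 800 + 10x − 3·(240 + 5x) = 20.
Collecting terms: −5x + 80 = 20, so −5x = −60, so x = 12.
Then 2E = 240 + 5·12 = 300, so E = 150, V = 2E/5 = 60, F = 80 + 12 = 92.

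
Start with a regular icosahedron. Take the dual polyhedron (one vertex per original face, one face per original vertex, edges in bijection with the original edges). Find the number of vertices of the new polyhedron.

20

The base solid has V = 12, E = 30, F = 20.
The dual swaps V and F and preserves E: V′ = F = 20, E′ = E = 30, F′ = V = 12.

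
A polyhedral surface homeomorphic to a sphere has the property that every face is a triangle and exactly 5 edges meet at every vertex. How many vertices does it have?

Each face has 3 edges and each edge borders two faces, so 2E = 3F.
Each vertex has degree 5, so 5V = 2E and hence V = 3F/5.
Euler: V − E + F = 2 ⇒ (3F/5) − (3F/2) + F = 2.
Multiply by 10: (6 − 15 + 10)F = 20, i.e. 1F = 20.
So F = 20, E = 3·20/2 = 30, V = 3·20/5 = 12.

12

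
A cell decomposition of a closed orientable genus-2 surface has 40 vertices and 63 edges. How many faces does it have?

21

For a closed orientable surface of genus 2, χ = 2 − 2·2 = -2.
F = -2 − V + E = -2 − 40 + 63 = 21.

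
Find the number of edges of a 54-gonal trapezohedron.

216

The n-trapezohedron (dual of the n-antiprism) has V = 2·54 + 2 = 110, E = 4·54 = 216, F = 2·54 = 108.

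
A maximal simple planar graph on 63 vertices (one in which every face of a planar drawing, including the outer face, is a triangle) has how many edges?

183

In a plane triangulation 3F = 2E and V − E + F = 2, so E = 3V − 6 = 3·63 − 6 = 183.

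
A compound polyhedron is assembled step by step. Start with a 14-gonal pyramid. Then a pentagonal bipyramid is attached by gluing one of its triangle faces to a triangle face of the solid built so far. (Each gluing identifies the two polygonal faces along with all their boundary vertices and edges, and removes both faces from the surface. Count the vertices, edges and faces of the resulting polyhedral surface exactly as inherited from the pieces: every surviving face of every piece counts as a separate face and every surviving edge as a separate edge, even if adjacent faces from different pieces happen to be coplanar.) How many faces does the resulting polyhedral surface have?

23

A 14-gonal pyramid: V=15, E=28, F=15.
Attach a pentagonal bipyramid (V=7, E=15, F=10) along a 3-gon: merge 3 vertices and 3 edges, delete both glued faces → V=19, E=40, F=23.
Check: V − E + F = 19 − 40 + 23 = 2.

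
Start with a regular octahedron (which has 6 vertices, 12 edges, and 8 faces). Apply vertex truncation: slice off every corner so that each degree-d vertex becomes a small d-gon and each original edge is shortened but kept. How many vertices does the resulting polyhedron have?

24

Truncation replaces each original edge-end by a new vertex, so V′ = 2E = 24.
Each original edge survives, and each old vertex of degree d contributes d new edges; summing degrees gives Σd = 2E, so E′ = E + 2E = 3E = 36.
Each original face survives and each original vertex becomes one new face: F′ = F + V = 14.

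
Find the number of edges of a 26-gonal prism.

A prism on an n-gon has two n-gon bases and n rectangular sides: V = 2·26 = 52, E = 3·26 = 78, F = 26 + 2 = 28.
Check: V − E + F = 52 − 78 + 28 = 2.

78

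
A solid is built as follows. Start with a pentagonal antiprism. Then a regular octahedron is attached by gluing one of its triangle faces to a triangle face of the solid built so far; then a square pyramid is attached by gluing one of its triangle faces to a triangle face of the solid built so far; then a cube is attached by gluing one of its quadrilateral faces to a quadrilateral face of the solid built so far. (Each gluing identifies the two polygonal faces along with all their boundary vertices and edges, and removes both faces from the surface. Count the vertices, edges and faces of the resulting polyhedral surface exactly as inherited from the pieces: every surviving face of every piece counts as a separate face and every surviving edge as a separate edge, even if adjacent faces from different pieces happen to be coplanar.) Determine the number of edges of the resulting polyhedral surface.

42

A pentagonal antiprism: V=10, E=20, F=12.
Attach a regular octahedron (V=6, E=12, F=8) along a 3-gon: merge 3 vertices and 3 edges, delete both glued faces → V=13, E=29, F=18.
Attach a square pyramid (V=5, E=8, F=5) along a 3-gon: merge 3 vertices and 3 edges, delete both glued faces → V=15, E=34, F=21.
Attach a cube (V=8, E=12, F=6) along a 4-gon: merge 4 vertices and 4 edges, delete both glued faces → V=19, E=42, F=25.
Check: V − E + F = 19 − 42 + 25 = 2.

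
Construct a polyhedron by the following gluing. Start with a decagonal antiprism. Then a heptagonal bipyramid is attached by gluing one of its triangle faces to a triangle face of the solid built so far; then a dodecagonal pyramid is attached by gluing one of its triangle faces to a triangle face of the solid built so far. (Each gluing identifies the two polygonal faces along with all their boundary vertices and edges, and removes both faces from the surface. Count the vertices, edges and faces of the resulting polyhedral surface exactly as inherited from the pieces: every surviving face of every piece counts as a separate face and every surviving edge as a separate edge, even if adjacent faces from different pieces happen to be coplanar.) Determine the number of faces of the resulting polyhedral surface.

A decagonal antiprism: V=20, E=40, F=22.
Attach a heptagonal bipyramid (V=9, E=21, F=14) along a 3-gon: merge 3 vertices and 3 edges, delete both glued faces → V=26, E=58, F=34.
Attach a dodecagonal pyramid (V=13, E=24, F=13) along a 3-gon: merge 3 vertices and 3 edges, delete both glued faces → V=36, E=79, F=45.
Check: V − E + F = 36 − 79 + 45 = 2.

45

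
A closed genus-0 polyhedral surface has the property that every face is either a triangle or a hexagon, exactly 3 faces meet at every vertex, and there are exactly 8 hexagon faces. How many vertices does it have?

20

Let x be the number of triangles; then F = 8 + x.
Edge–face incidences: 2E = 6·8 + 3·x = 48 + 3x.
Every vertex has degree 3, so 3V = 2E.
Euler: V − E + F = 2 ⇒ (2E)/3 − E + (8 + x) = 2.
Multiply by 6: 2·(2E) − 3·(2E) + 6·(8 + x) = 12, i.e. 48 + 6x − (48 + 3x) = 12.
Collecting terms: 3x = 12, so x = 4.
Then 2E = 48 + 3·4 = 60, so E = 30, V = 2E/3 = 20, F = 8 + 4 = 12.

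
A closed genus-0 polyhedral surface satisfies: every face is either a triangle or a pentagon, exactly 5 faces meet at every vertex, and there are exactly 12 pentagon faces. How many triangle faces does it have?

Let x be the number of triangles; then F = 12 + x.
Edge–face incidences: 2E = 5·12 + 3·x = 60 + 3x.
Every vertex has degree 5, so 5V = 2E.
Euler: V − E + F = 2 ⇒ (2E)/5 − E + (12 + x) = 2.
Multiply by 10: 2·(2E) − 5·(2E) + 10·(12 + x) = 20, i.e. 120 + 10x − 3·(60 + 3x) = 20.
Collecting terms: x − 60 = 20, so x = 80.
Then 2E = 60 + 3·80 = 300, so E = 150, V = 2E/5 = 60, F = 12 + 80 = 92.

80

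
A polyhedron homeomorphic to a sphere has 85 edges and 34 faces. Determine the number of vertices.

53

Here V − E + F = 2.
V = 2 + E − F = 2 + 85 − 34 = 53.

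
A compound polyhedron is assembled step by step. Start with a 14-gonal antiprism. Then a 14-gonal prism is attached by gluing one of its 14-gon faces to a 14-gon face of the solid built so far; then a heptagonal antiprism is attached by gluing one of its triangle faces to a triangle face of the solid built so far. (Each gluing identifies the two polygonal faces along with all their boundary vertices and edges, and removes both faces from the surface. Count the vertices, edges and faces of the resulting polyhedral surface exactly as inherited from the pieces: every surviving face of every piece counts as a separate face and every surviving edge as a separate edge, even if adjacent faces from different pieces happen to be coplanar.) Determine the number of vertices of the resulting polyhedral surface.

A 14-gonal antiprism: V=28, E=56, F=30.
Attach a 14-gonal prism (V=28, E=42, F=16) along a 14-gon: merge 14 vertices and 14 edges, delete both glued faces → V=42, E=84, F=44.
Attach a heptagonal antiprism (V=14, E=28, F=16) along a 3-gon: merge 3 vertices and 3 edges, delete both glued faces → V=53, E=109, F=58.
Check: V − E + F = 53 − 109 + 58 = 2.

53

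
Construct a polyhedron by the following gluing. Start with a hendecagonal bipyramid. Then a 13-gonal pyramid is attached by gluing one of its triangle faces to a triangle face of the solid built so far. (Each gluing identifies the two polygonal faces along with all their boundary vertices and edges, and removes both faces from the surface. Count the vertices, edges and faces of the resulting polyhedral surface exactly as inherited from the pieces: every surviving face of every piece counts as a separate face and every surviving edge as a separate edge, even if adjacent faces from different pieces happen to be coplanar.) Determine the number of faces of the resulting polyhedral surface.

A hendecagonal bipyramid: V=13, E=33, F=22.
Attach a 13-gonal pyramid (V=14, E=26, F=14) along a 3-gon: merge 3 vertices and 3 edges, delete both glued faces → V=24, E=56, F=34.
Check: V − E + F = 24 − 56 + 34 = 2.

34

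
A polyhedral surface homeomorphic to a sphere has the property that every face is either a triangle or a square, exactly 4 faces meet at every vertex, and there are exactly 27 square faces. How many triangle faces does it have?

Let x be the number of triangles; then F = 27 + x.
Edge–face incidences: 2E = 4·27 + 3·x = 108 + 3x.
Every vertex has degree 4, so 4V = 2E.
Euler: V − E + F = 2 ⇒ (2E)/4 − E + (27 + x) = 2.
Multiply by 8: 2·(2E) − 4·(2E) + 8·(27 + x) = 16, i.e. 216 + 8x − 2·(108 + 3x) = 16.
Collecting terms: 2x = 16, so x = 8.
Then 2E = 108 + 3·8 = 132, so E = 66, V = 2E/4 = 33, F = 27 + 8 = 35.

8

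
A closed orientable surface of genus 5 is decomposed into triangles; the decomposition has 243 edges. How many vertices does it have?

χ = 2 − 2·5 = -8, and every face is a triangle so 3F = 2E.
F = 2E/3 = 162. Then V = -8 + E − F = -8 + 243 − 162 = 73.

73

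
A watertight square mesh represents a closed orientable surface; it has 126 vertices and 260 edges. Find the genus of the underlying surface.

Every face is a square and each edge borders two faces, so 4F = 2·260, giving F = 130.
χ = V − E + F = 126 − 260 + 130 = -4.
For a closed orientable surface χ = 2 − 2g, so g = (2 − (-4))/2 = 3.

3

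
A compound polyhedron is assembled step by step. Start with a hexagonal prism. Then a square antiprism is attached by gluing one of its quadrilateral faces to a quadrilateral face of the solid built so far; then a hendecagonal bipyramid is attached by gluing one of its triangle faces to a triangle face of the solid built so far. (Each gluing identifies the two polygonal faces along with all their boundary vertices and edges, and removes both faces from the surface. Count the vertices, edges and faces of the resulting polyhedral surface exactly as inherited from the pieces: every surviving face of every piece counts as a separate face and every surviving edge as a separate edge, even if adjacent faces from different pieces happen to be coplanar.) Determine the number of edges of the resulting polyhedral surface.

60

A hexagonal prism: V=12, E=18, F=8.
Attach a square antiprism (V=8, E=16, F=10) along a 4-gon: merge 4 vertices and 4 edges, delete both glued faces → V=16, E=30, F=16.
Attach a hendecagonal bipyramid (V=13, E=33, F=22) along a 3-gon: merge 3 vertices and 3 edges, delete both glued faces → V=26, E=60, F=36.
Check: V − E + F = 26 − 60 + 36 = 2.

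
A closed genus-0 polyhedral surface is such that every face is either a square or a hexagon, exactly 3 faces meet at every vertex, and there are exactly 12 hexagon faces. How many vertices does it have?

32

Let x be the number of squares; then F = 12 + x.
Edge–face incidences: 2E = 6·12 + 4·x = 72 + 4x.
Every vertex has degree 3, so 3V = 2E.
Euler: V − E + F = 2 ⇒ (2E)/3 − E + (12 + x) = 2.
Multiply by 6: 2·(2E) − 3·(2E) + 6·(12 + x) = 12, i.e. 72 + 6x − (72 + 4x) = 12.
Collecting terms: 2x = 12, so x = 6.
Then 2E = 72 + 4·6 = 96, so E = 48, V = 2E/3 = 32, F = 12 + 6 = 18.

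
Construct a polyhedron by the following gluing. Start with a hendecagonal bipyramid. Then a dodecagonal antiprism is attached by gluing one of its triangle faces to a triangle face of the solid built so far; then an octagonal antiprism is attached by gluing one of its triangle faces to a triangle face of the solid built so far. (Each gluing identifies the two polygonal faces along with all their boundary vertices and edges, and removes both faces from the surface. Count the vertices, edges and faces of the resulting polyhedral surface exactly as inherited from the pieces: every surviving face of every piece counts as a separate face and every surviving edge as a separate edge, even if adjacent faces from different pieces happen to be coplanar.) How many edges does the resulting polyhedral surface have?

A hendecagonal bipyramid: V=13, E=33, F=22.
Attach a dodecagonal antiprism (V=24, E=48, F=26) along a 3-gon: merge 3 vertices and 3 edges, delete both glued faces → V=34, E=78, F=46.
Attach an octagonal antiprism (V=16, E=32, F=18) along a 3-gon: merge 3 vertices and 3 edges, delete both glued faces → V=47, E=107, F=62.
Check: V − E + F = 47 − 107 + 62 = 2.

107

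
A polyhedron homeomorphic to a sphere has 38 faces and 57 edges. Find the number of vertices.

Here V − E + F = 2.
V = 2 + E − F = 2 + 57 − 38 = 21.

21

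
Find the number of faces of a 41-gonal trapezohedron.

The n-trapezohedron (dual of the n-antiprism) has V = 2·41 + 2 = 84, E = 4·41 = 164, F = 2·41 = 82.

82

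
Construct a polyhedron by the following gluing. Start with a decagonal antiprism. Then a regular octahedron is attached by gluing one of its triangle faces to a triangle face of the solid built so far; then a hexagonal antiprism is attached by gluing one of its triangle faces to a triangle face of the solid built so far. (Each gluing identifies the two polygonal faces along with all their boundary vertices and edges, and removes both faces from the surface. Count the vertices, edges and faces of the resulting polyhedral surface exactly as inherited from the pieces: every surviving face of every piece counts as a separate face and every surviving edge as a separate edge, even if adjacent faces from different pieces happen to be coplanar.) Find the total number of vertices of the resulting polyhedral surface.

32

A decagonal antiprism: V=20, E=40, F=22.
Attach a regular octahedron (V=6, E=12, F=8) along a 3-gon: merge 3 vertices and 3 edges, delete both glued faces → V=23, E=49, F=28.
Attach a hexagonal antiprism (V=12, E=24, F=14) along a 3-gon: merge 3 vertices and 3 edges, delete both glued faces → V=32, E=70, F=40.
Check: V − E + F = 32 − 70 + 40 = 2.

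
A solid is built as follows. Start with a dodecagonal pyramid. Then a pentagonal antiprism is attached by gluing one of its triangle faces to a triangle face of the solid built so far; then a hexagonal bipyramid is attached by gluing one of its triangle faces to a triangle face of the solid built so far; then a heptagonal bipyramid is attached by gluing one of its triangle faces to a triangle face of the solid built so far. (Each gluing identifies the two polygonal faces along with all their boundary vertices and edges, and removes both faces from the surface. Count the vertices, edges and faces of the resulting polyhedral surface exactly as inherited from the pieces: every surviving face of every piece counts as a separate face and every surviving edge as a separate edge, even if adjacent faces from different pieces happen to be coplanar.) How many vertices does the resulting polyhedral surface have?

31

A dodecagonal pyramid: V=13, E=24, F=13.
Attach a pentagonal antiprism (V=10, E=20, F=12) along a 3-gon: merge 3 vertices and 3 edges, delete both glued faces → V=20, E=41, F=23.
Attach a hexagonal bipyramid (V=8, E=18, F=12) along a 3-gon: merge 3 vertices and 3 edges, delete both glued faces → V=25, E=56, F=33.
Attach a heptagonal bipyramid (V=9, E=21, F=14) along a 3-gon: merge 3 vertices and 3 edges, delete both glued faces → V=31, E=74, F=45.
Check: V − E + F = 31 − 74 + 45 = 2.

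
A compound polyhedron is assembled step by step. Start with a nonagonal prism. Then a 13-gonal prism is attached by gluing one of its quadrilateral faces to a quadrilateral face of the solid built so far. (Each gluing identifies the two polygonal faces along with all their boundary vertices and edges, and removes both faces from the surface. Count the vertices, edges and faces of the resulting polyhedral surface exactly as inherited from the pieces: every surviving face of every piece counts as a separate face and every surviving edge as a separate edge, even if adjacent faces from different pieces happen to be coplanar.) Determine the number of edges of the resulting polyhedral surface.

62

A nonagonal prism: V=18, E=27, F=11.
Attach a 13-gonal prism (V=26, E=39, F=15) along a 4-gon: merge 4 vertices and 4 edges, delete both glued faces → V=40, E=62, F=24.
Check: V − E + F = 40 − 62 + 24 = 2.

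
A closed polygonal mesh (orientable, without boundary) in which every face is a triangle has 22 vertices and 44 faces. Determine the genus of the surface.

Every face is a triangle, so 2E = 3·44 = 132, giving E = 66.
χ = V − E + F = 22 − 66 + 44 = 0.
For a closed orientable surface χ = 2 − 2g, so g = (2 − (0))/2 = 1.

1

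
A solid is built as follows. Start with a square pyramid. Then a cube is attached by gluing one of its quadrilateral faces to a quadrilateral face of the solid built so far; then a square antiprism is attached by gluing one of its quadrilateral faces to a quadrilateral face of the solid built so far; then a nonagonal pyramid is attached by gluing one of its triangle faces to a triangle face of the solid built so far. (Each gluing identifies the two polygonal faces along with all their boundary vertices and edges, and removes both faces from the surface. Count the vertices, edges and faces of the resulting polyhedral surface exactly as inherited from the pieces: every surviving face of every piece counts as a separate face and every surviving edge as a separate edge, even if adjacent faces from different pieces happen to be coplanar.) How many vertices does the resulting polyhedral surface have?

20

A square pyramid: V=5, E=8, F=5.
Attach a cube (V=8, E=12, F=6) along a 4-gon: merge 4 vertices and 4 edges, delete both glued faces → V=9, E=16, F=9.
Attach a square antiprism (V=8, E=16, F=10) along a 4-gon: merge 4 vertices and 4 edges, delete both glued faces → V=13, E=28, F=17.
Attach a nonagonal pyramid (V=10, E=18, F=10) along a 3-gon: merge 3 vertices and 3 edges, delete both glued faces → V=20, E=43, F=25.
Check: V − E + F = 20 − 43 + 25 = 2.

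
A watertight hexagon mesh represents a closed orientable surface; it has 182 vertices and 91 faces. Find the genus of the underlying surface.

Every face is a hexagon, so 2E = 6·91 = 546, giving E = 273.
χ = V − E + F = 182 − 273 + 91 = 0.
For a closed orientable surface χ = 2 − 2g, so g = (2 − (0))/2 = 1.

1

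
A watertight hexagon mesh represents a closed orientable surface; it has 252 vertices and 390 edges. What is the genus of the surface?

Every face is a hexagon and each edge borders two faces, so 6F = 2·390, giving F = 130.
χ = V − E + F = 252 − 390 + 130 = -8.
For a closed orientable surface χ = 2 − 2g, so g = (2 − (-8))/2 = 5.

5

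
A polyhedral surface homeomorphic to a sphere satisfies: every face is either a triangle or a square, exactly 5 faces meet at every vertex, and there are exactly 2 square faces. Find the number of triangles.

Let x be the number of triangles; then F = 2 + x.
Edge–face incidences: 2E = 4·2 + 3·x = 8 + 3x.
Every vertex has degree 5, so 5V = 2E.
Euler: V − E + F = 2 ⇒ (2E)/5 − E + (2 + x) = 2.
Multiply by 10: 2·(2E) − 5·(2E) + 10·(2 + x) = 20, i.e. 20 + 10x − 3·(8 + 3x) = 20.
Collecting terms: x − 4 = 20, so x = 24.
Then 2E = 8 + 3·24 = 80, so E = 40, V = 2E/5 = 16, F = 2 + 24 = 26.

24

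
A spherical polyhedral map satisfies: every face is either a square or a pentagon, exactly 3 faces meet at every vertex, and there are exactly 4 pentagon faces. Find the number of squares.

4

Let x be the number of squares; then F = 4 + x.
Edge–face incidences: 2E = 5·4 + 4·x = 20 + 4x.
Every vertex has degree 3, so 3V = 2E.
Euler: V − E + F = 2 ⇒ (2E)/3 − E + (4 + x) = 2.
Multiply by 6: 2·(2E) − 3·(2E) + 6·(4 + x) = 12, i.e. 24 + 6x − (20 + 4x) = 12.
Collecting terms: 2x + 4 = 12, so 2x = 8, so x = 4.
Then 2E = 20 + 4·4 = 36, so E = 18, V = 2E/3 = 12, F = 4 + 4 = 8.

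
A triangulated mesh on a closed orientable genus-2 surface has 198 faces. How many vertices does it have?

χ = 2 − 2·2 = -2, and every face is a triangle so 3F = 2E.
E = 3·198/2 = 297. Then V = -2 + E − F = -2 + 297 − 198 = 97.

97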